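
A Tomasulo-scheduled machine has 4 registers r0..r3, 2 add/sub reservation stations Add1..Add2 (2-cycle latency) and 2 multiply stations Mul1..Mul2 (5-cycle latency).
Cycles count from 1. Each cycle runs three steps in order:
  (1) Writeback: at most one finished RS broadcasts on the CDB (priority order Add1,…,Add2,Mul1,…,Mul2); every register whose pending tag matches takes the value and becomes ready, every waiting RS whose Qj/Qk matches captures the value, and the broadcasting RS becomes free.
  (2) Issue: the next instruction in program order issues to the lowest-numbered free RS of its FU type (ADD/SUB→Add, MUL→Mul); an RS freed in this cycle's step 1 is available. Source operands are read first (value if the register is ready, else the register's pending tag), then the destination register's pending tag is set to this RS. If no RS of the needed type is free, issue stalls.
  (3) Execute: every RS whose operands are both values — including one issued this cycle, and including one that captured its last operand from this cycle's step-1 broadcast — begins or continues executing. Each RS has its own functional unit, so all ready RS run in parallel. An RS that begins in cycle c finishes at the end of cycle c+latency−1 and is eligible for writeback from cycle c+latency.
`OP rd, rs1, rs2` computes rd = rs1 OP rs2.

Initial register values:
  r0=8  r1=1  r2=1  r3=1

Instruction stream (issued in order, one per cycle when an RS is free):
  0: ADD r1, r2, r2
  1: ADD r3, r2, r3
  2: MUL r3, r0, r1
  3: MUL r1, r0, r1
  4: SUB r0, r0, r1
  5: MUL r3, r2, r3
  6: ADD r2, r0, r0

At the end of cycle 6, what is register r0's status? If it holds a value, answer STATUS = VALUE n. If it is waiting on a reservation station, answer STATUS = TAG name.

c1: issue ADD r1<-Add1 | r0:8,r1:Add1,r2:1,r3:1
c2: issue ADD r3<-Add2 | r0:8,r1:Add1,r2:1,r3:Add2
c3: CDB Add1=2; issue MUL r3<-Mul1 | r0:8,r1:2,r2:1,r3:Mul1
c4: CDB Add2=2; issue MUL r1<-Mul2 | r0:8,r1:Mul2,r2:1,r3:Mul1
c5: issue SUB r0<-Add1 | r0:Add1,r1:Mul2,r2:1,r3:Mul1
c6: stall | r0:Add1,r1:Mul2,r2:1,r3:Mul1

STATUS = TAG Add1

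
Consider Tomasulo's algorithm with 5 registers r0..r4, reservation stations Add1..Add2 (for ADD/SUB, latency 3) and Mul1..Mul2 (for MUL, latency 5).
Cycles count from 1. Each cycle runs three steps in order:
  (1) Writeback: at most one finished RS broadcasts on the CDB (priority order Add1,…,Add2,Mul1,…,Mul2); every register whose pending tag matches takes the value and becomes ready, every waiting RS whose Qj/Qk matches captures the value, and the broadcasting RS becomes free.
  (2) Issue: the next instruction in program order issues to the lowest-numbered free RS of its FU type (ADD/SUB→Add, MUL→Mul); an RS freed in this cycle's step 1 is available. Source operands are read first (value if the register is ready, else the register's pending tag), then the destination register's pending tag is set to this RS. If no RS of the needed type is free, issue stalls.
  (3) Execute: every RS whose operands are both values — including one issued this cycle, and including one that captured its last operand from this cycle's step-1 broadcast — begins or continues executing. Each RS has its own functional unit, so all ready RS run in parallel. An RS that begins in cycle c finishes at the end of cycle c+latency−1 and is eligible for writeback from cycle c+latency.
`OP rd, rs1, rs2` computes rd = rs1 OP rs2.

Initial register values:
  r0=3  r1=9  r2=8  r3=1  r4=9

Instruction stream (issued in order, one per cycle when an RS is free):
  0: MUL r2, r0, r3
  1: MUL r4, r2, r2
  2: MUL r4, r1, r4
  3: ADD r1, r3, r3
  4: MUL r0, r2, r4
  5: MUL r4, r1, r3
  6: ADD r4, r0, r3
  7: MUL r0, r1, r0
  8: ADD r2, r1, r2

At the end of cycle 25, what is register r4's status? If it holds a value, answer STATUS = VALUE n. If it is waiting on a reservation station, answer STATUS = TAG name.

  c1: issue MUL r2<-Mul1  regs: r0:3,r1:9,r2:Mul1,r3:1,r4:9
  c2: issue MUL r4<-Mul2  regs: r0:3,r1:9,r2:Mul1,r3:1,r4:Mul2
  c3: stall  regs: r0:3,r1:9,r2:Mul1,r3:1,r4:Mul2
  c4: stall  regs: r0:3,r1:9,r2:Mul1,r3:1,r4:Mul2
  c5: stall  regs: r0:3,r1:9,r2:Mul1,r3:1,r4:Mul2
  c6: CDB Mul1=3; issue MUL r4<-Mul1  regs: r0:3,r1:9,r2:3,r3:1,r4:Mul1
  c7: issue ADD r1<-Add1  regs: r0:3,r1:Add1,r2:3,r3:1,r4:Mul1
  c8: stall  regs: r0:3,r1:Add1,r2:3,r3:1,r4:Mul1
  c9: stall  regs: r0:3,r1:Add1,r2:3,r3:1,r4:Mul1
  c10: CDB Add1=2; stall  regs: r0:3,r1:2,r2:3,r3:1,r4:Mul1
  c11: CDB Mul2=9; issue MUL r0<-Mul2  regs: r0:Mul2,r1:2,r2:3,r3:1,r4:Mul1
  c12: stall  regs: r0:Mul2,r1:2,r2:3,r3:1,r4:Mul1
  c13: stall  regs: r0:Mul2,r1:2,r2:3,r3:1,r4:Mul1
  c14: stall  regs: r0:Mul2,r1:2,r2:3,r3:1,r4:Mul1
  c15: stall  regs: r0:Mul2,r1:2,r2:3,r3:1,r4:Mul1
  c16: CDB Mul1=81; issue MUL r4<-Mul1  regs: r0:Mul2,r1:2,r2:3,r3:1,r4:Mul1
  c17: issue ADD r4<-Add1  regs: r0:Mul2,r1:2,r2:3,r3:1,r4:Add1
  c18: stall  regs: r0:Mul2,r1:2,r2:3,r3:1,r4:Add1
  c19: stall  regs: r0:Mul2,r1:2,r2:3,r3:1,r4:Add1
  c20: stall  regs: r0:Mul2,r1:2,r2:3,r3:1,r4:Add1
  c21: CDB Mul1=2; issue MUL r0<-Mul1  regs: r0:Mul1,r1:2,r2:3,r3:1,r4:Add1
  c22: CDB Mul2=243; issue ADD r2<-Add2  regs: r0:Mul1,r1:2,r2:Add2,r3:1,r4:Add1
  c23: -  regs: r0:Mul1,r1:2,r2:Add2,r3:1,r4:Add1
  c24: -  regs: r0:Mul1,r1:2,r2:Add2,r3:1,r4:Add1
  c25: CDB Add1=244  regs: r0:Mul1,r1:2,r2:Add2,r3:1,r4:244

STATUS = VALUE 244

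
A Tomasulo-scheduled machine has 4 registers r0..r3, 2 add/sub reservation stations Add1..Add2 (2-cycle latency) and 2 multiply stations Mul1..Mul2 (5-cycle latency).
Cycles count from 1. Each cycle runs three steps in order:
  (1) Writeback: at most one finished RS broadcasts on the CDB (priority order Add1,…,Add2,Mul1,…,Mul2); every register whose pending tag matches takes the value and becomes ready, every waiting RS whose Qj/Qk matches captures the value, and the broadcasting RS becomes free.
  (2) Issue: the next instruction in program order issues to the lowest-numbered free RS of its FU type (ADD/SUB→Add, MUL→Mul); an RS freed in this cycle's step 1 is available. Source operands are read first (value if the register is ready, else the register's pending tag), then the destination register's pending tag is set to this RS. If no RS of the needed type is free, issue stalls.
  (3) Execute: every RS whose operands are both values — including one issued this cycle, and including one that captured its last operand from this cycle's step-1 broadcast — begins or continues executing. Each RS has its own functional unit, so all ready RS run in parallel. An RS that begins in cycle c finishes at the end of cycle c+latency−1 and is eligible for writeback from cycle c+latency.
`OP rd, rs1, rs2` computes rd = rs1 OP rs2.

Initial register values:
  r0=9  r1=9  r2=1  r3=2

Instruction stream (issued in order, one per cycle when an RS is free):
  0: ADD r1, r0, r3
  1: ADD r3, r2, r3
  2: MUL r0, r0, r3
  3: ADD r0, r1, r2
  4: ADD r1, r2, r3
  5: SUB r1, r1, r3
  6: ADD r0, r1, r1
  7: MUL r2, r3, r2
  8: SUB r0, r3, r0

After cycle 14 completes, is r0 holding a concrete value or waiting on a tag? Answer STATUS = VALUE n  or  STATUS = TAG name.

cycle 1: issue ADD r1<-Add1 // r0:9,r1:Add1,r2:1,r3:2
cycle 2: issue ADD r3<-Add2 // r0:9,r1:Add1,r2:1,r3:Add2
cycle 3: CDB Add1=11; issue MUL r0<-Mul1 // r0:Mul1,r1:11,r2:1,r3:Add2
cycle 4: CDB Add2=3; issue ADD r0<-Add1 // r0:Add1,r1:11,r2:1,r3:3
cycle 5: issue ADD r1<-Add2 // r0:Add1,r1:Add2,r2:1,r3:3
cycle 6: CDB Add1=12; issue SUB r1<-Add1 // r0:12,r1:Add1,r2:1,r3:3
cycle 7: CDB Add2=4; issue ADD r0<-Add2 // r0:Add2,r1:Add1,r2:1,r3:3
cycle 8: issue MUL r2<-Mul2 // r0:Add2,r1:Add1,r2:Mul2,r3:3
cycle 9: CDB Add1=1; issue SUB r0<-Add1 // r0:Add1,r1:1,r2:Mul2,r3:3
cycle 10: CDB Mul1=27 // r0:Add1,r1:1,r2:Mul2,r3:3
cycle 11: CDB Add2=2 // r0:Add1,r1:1,r2:Mul2,r3:3
cycle 12: - // r0:Add1,r1:1,r2:Mul2,r3:3
cycle 13: CDB Add1=1 // r0:1,r1:1,r2:Mul2,r3:3
cycle 14: CDB Mul2=3 // r0:1,r1:1,r2:3,r3:3

STATUS = VALUE 1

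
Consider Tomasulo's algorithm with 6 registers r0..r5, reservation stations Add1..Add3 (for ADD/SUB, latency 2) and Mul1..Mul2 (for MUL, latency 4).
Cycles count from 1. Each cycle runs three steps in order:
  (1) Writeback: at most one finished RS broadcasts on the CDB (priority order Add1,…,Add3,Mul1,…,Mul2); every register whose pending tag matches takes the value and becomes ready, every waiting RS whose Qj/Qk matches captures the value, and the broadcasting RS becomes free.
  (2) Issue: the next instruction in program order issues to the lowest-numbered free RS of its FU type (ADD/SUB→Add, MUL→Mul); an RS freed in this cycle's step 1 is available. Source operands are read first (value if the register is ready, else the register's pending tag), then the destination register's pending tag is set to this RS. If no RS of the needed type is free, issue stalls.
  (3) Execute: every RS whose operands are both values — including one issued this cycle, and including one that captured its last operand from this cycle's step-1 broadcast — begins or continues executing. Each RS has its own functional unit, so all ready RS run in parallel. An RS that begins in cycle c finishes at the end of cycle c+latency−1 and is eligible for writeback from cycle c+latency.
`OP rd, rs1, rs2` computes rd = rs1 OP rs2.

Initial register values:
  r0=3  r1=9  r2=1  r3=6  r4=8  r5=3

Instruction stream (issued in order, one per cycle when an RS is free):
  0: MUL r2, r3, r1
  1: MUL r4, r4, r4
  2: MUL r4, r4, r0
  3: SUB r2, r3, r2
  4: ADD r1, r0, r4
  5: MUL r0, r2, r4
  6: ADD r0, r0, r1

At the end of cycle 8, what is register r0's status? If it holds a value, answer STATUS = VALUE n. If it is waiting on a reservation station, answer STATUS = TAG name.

STATUS = TAG Mul2

cycle 1: issue MUL r2<-Mul1 // r0:3,r1:9,r2:Mul1,r3:6,r4:8,r5:3
cycle 2: issue MUL r4<-Mul2 // r0:3,r1:9,r2:Mul1,r3:6,r4:Mul2,r5:3
cycle 3: stall // r0:3,r1:9,r2:Mul1,r3:6,r4:Mul2,r5:3
cycle 4: stall // r0:3,r1:9,r2:Mul1,r3:6,r4:Mul2,r5:3
cycle 5: CDB Mul1=54; issue MUL r4<-Mul1 // r0:3,r1:9,r2:54,r3:6,r4:Mul1,r5:3
cycle 6: CDB Mul2=64; issue SUB r2<-Add1 // r0:3,r1:9,r2:Add1,r3:6,r4:Mul1,r5:3
cycle 7: issue ADD r1<-Add2 // r0:3,r1:Add2,r2:Add1,r3:6,r4:Mul1,r5:3
cycle 8: CDB Add1=-48; issue MUL r0<-Mul2 // r0:Mul2,r1:Add2,r2:-48,r3:6,r4:Mul1,r5:3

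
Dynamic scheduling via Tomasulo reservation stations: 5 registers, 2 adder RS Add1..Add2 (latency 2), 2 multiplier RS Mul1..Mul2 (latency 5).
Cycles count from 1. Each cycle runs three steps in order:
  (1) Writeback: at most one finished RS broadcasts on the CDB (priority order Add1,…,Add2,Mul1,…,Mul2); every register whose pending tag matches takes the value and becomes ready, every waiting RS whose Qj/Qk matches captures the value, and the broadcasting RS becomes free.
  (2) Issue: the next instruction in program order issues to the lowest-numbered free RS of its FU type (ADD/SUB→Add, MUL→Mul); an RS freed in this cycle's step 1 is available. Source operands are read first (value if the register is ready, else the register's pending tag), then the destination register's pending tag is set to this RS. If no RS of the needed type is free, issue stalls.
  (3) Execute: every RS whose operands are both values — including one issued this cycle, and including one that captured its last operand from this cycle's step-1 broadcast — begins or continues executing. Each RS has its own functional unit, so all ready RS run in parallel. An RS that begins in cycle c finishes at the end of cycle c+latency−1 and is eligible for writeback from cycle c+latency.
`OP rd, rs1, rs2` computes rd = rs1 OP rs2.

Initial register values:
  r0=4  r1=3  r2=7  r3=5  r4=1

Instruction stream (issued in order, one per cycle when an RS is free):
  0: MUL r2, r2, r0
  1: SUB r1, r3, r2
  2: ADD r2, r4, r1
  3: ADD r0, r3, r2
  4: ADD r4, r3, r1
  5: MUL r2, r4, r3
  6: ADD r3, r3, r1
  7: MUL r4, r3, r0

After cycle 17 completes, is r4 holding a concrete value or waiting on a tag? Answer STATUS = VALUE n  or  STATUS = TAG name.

STATUS = TAG Mul2

c1: issue MUL r2<-Mul1 | r0:4,r1:3,r2:Mul1,r3:5,r4:1
c2: issue SUB r1<-Add1 | r0:4,r1:Add1,r2:Mul1,r3:5,r4:1
c3: issue ADD r2<-Add2 | r0:4,r1:Add1,r2:Add2,r3:5,r4:1
c4: stall | r0:4,r1:Add1,r2:Add2,r3:5,r4:1
c5: stall | r0:4,r1:Add1,r2:Add2,r3:5,r4:1
c6: CDB Mul1=28; stall | r0:4,r1:Add1,r2:Add2,r3:5,r4:1
c7: stall | r0:4,r1:Add1,r2:Add2,r3:5,r4:1
c8: CDB Add1=-23; issue ADD r0<-Add1 | r0:Add1,r1:-23,r2:Add2,r3:5,r4:1
c9: stall | r0:Add1,r1:-23,r2:Add2,r3:5,r4:1
c10: CDB Add2=-22; issue ADD r4<-Add2 | r0:Add1,r1:-23,r2:-22,r3:5,r4:Add2
c11: issue MUL r2<-Mul1 | r0:Add1,r1:-23,r2:Mul1,r3:5,r4:Add2
c12: CDB Add1=-17; issue ADD r3<-Add1 | r0:-17,r1:-23,r2:Mul1,r3:Add1,r4:Add2
c13: CDB Add2=-18; issue MUL r4<-Mul2 | r0:-17,r1:-23,r2:Mul1,r3:Add1,r4:Mul2
c14: CDB Add1=-18 | r0:-17,r1:-23,r2:Mul1,r3:-18,r4:Mul2
c15: - | r0:-17,r1:-23,r2:Mul1,r3:-18,r4:Mul2
c16: - | r0:-17,r1:-23,r2:Mul1,r3:-18,r4:Mul2
c17: - | r0:-17,r1:-23,r2:Mul1,r3:-18,r4:Mul2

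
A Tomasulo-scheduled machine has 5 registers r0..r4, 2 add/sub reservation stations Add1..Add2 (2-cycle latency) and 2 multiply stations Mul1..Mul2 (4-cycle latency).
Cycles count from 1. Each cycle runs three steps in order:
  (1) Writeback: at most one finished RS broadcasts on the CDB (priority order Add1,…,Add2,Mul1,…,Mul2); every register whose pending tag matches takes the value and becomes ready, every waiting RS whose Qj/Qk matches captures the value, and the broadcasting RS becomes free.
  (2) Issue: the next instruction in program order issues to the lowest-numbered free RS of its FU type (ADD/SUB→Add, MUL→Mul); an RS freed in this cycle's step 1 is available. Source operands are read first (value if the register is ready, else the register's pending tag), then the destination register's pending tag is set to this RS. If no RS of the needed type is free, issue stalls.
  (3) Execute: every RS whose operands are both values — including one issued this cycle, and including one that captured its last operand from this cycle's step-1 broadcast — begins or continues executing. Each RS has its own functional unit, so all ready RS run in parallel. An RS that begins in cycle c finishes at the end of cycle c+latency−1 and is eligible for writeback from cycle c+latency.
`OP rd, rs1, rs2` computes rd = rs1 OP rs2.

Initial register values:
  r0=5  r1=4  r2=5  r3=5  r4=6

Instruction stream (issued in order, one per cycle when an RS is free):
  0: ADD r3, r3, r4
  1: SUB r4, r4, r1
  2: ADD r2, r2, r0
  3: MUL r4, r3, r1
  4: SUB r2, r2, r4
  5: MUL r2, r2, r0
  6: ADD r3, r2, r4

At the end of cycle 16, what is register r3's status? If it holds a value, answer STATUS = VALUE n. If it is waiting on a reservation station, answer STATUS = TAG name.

STATUS = VALUE -126

  c1: issue ADD r3<-Add1  regs: r0:5,r1:4,r2:5,r3:Add1,r4:6
  c2: issue SUB r4<-Add2  regs: r0:5,r1:4,r2:5,r3:Add1,r4:Add2
  c3: CDB Add1=11; issue ADD r2<-Add1  regs: r0:5,r1:4,r2:Add1,r3:11,r4:Add2
  c4: CDB Add2=2; issue MUL r4<-Mul1  regs: r0:5,r1:4,r2:Add1,r3:11,r4:Mul1
  c5: CDB Add1=10; issue SUB r2<-Add1  regs: r0:5,r1:4,r2:Add1,r3:11,r4:Mul1
  c6: issue MUL r2<-Mul2  regs: r0:5,r1:4,r2:Mul2,r3:11,r4:Mul1
  c7: issue ADD r3<-Add2  regs: r0:5,r1:4,r2:Mul2,r3:Add2,r4:Mul1
  c8: CDB Mul1=44  regs: r0:5,r1:4,r2:Mul2,r3:Add2,r4:44
  c9: -  regs: r0:5,r1:4,r2:Mul2,r3:Add2,r4:44
  c10: CDB Add1=-34  regs: r0:5,r1:4,r2:Mul2,r3:Add2,r4:44
  c11: -  regs: r0:5,r1:4,r2:Mul2,r3:Add2,r4:44
  c12: -  regs: r0:5,r1:4,r2:Mul2,r3:Add2,r4:44
  c13: -  regs: r0:5,r1:4,r2:Mul2,r3:Add2,r4:44
  c14: CDB Mul2=-170  regs: r0:5,r1:4,r2:-170,r3:Add2,r4:44
  c15: -  regs: r0:5,r1:4,r2:-170,r3:Add2,r4:44
  c16: CDB Add2=-126  regs: r0:5,r1:4,r2:-170,r3:-126,r4:44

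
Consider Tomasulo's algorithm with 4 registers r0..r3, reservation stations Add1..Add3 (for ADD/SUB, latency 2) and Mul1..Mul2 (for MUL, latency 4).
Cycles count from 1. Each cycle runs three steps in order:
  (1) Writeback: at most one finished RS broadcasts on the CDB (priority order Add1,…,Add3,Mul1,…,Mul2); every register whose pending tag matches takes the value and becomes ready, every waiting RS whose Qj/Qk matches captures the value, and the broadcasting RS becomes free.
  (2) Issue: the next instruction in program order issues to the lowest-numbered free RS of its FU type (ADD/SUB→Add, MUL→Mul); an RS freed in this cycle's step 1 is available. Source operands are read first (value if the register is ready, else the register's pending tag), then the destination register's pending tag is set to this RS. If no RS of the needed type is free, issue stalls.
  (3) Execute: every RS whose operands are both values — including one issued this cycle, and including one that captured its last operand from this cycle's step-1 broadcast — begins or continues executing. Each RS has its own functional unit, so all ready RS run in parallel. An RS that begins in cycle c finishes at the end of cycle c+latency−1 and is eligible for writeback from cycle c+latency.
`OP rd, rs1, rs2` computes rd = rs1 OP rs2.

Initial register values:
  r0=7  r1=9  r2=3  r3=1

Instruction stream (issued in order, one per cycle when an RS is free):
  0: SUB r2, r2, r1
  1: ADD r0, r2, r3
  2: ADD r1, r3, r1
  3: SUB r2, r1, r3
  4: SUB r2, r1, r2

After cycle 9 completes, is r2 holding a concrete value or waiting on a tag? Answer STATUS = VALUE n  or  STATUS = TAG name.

c1: issue SUB r2<-Add1 | r0:7,r1:9,r2:Add1,r3:1
c2: issue ADD r0<-Add2 | r0:Add2,r1:9,r2:Add1,r3:1
c3: CDB Add1=-6; issue ADD r1<-Add1 | r0:Add2,r1:Add1,r2:-6,r3:1
c4: issue SUB r2<-Add3 | r0:Add2,r1:Add1,r2:Add3,r3:1
c5: CDB Add1=10; issue SUB r2<-Add1 | r0:Add2,r1:10,r2:Add1,r3:1
c6: CDB Add2=-5 | r0:-5,r1:10,r2:Add1,r3:1
c7: CDB Add3=9 | r0:-5,r1:10,r2:Add1,r3:1
c8: - | r0:-5,r1:10,r2:Add1,r3:1
c9: CDB Add1=1 | r0:-5,r1:10,r2:1,r3:1

STATUS = VALUE 1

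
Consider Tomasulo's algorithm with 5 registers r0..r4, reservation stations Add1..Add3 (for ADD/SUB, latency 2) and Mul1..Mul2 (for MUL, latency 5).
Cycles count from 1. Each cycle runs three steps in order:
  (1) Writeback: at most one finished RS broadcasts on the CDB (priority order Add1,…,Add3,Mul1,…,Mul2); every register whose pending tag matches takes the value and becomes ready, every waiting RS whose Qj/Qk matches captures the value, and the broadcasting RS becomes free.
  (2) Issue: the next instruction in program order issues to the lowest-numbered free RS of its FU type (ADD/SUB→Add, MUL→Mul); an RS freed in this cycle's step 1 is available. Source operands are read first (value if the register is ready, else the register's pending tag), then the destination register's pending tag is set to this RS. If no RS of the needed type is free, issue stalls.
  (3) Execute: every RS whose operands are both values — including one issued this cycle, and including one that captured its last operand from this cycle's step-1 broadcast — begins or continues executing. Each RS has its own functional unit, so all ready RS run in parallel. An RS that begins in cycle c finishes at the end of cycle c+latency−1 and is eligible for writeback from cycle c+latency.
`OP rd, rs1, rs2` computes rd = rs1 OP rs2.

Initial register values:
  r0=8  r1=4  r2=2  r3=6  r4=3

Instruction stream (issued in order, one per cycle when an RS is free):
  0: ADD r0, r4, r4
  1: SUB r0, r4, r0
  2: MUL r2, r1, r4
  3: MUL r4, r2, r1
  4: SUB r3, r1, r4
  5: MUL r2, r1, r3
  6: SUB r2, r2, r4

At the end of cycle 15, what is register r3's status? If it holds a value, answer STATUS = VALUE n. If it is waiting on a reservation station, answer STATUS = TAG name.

cycle 1: issue ADD r0<-Add1 // r0:Add1,r1:4,r2:2,r3:6,r4:3
cycle 2: issue SUB r0<-Add2 // r0:Add2,r1:4,r2:2,r3:6,r4:3
cycle 3: CDB Add1=6; issue MUL r2<-Mul1 // r0:Add2,r1:4,r2:Mul1,r3:6,r4:3
cycle 4: issue MUL r4<-Mul2 // r0:Add2,r1:4,r2:Mul1,r3:6,r4:Mul2
cycle 5: CDB Add2=-3; issue SUB r3<-Add1 // r0:-3,r1:4,r2:Mul1,r3:Add1,r4:Mul2
cycle 6: stall // r0:-3,r1:4,r2:Mul1,r3:Add1,r4:Mul2
cycle 7: stall // r0:-3,r1:4,r2:Mul1,r3:Add1,r4:Mul2
cycle 8: CDB Mul1=12; issue MUL r2<-Mul1 // r0:-3,r1:4,r2:Mul1,r3:Add1,r4:Mul2
cycle 9: issue SUB r2<-Add2 // r0:-3,r1:4,r2:Add2,r3:Add1,r4:Mul2
cycle 10: - // r0:-3,r1:4,r2:Add2,r3:Add1,r4:Mul2
cycle 11: - // r0:-3,r1:4,r2:Add2,r3:Add1,r4:Mul2
cycle 12: - // r0:-3,r1:4,r2:Add2,r3:Add1,r4:Mul2
cycle 13: CDB Mul2=48 // r0:-3,r1:4,r2:Add2,r3:Add1,r4:48
cycle 14: - // r0:-3,r1:4,r2:Add2,r3:Add1,r4:48
cycle 15: CDB Add1=-44 // r0:-3,r1:4,r2:Add2,r3:-44,r4:48

STATUS = VALUE -44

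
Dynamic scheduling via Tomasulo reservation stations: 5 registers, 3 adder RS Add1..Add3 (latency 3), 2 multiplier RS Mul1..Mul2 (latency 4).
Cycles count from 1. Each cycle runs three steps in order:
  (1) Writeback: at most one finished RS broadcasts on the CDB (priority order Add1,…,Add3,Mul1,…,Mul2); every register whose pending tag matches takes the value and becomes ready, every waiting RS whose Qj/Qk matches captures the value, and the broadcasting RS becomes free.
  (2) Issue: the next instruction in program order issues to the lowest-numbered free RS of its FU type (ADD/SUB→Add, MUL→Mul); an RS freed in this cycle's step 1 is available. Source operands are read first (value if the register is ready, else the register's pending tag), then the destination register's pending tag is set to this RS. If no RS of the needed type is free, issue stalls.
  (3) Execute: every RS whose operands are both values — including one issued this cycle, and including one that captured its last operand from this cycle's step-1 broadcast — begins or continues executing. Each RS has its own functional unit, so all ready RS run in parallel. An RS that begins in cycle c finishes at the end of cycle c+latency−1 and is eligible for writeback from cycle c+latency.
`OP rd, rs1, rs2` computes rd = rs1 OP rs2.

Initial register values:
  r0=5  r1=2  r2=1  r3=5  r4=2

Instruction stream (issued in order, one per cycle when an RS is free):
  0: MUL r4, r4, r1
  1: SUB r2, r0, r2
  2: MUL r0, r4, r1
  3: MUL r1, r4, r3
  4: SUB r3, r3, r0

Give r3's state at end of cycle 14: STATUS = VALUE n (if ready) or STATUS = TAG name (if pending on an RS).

STATUS = VALUE -3

c1: issue MUL r4<-Mul1 | r0:5,r1:2,r2:1,r3:5,r4:Mul1
c2: issue SUB r2<-Add1 | r0:5,r1:2,r2:Add1,r3:5,r4:Mul1
c3: issue MUL r0<-Mul2 | r0:Mul2,r1:2,r2:Add1,r3:5,r4:Mul1
c4: stall | r0:Mul2,r1:2,r2:Add1,r3:5,r4:Mul1
c5: CDB Add1=4; stall | r0:Mul2,r1:2,r2:4,r3:5,r4:Mul1
c6: CDB Mul1=4; issue MUL r1<-Mul1 | r0:Mul2,r1:Mul1,r2:4,r3:5,r4:4
c7: issue SUB r3<-Add1 | r0:Mul2,r1:Mul1,r2:4,r3:Add1,r4:4
c8: - | r0:Mul2,r1:Mul1,r2:4,r3:Add1,r4:4
c9: - | r0:Mul2,r1:Mul1,r2:4,r3:Add1,r4:4
c10: CDB Mul1=20 | r0:Mul2,r1:20,r2:4,r3:Add1,r4:4
c11: CDB Mul2=8 | r0:8,r1:20,r2:4,r3:Add1,r4:4
c12: - | r0:8,r1:20,r2:4,r3:Add1,r4:4
c13: - | r0:8,r1:20,r2:4,r3:Add1,r4:4
c14: CDB Add1=-3 | r0:8,r1:20,r2:4,r3:-3,r4:4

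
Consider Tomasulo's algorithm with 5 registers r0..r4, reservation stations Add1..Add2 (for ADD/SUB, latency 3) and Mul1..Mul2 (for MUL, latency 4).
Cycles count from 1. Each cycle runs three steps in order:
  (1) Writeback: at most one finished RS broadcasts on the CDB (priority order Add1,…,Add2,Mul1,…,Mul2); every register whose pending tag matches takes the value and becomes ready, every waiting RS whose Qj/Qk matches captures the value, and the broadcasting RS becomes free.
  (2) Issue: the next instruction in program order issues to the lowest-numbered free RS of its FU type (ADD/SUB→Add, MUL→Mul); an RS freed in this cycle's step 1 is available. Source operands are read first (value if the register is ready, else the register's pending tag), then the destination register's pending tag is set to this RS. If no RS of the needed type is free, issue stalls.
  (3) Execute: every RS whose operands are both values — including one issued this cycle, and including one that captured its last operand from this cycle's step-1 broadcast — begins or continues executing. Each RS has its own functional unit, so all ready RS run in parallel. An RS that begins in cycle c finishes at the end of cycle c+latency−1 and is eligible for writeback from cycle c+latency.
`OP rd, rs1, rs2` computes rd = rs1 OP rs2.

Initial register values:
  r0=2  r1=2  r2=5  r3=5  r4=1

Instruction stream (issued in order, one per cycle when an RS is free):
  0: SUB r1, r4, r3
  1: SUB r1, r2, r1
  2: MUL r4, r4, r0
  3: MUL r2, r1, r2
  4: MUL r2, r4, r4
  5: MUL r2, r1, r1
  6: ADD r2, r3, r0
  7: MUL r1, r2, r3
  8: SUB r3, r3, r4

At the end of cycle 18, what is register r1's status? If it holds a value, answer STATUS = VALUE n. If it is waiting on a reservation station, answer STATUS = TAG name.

c1: issue SUB r1<-Add1 | r0:2,r1:Add1,r2:5,r3:5,r4:1
c2: issue SUB r1<-Add2 | r0:2,r1:Add2,r2:5,r3:5,r4:1
c3: issue MUL r4<-Mul1 | r0:2,r1:Add2,r2:5,r3:5,r4:Mul1
c4: CDB Add1=-4; issue MUL r2<-Mul2 | r0:2,r1:Add2,r2:Mul2,r3:5,r4:Mul1
c5: stall | r0:2,r1:Add2,r2:Mul2,r3:5,r4:Mul1
c6: stall | r0:2,r1:Add2,r2:Mul2,r3:5,r4:Mul1
c7: CDB Add2=9; stall | r0:2,r1:9,r2:Mul2,r3:5,r4:Mul1
c8: CDB Mul1=2; issue MUL r2<-Mul1 | r0:2,r1:9,r2:Mul1,r3:5,r4:2
c9: stall | r0:2,r1:9,r2:Mul1,r3:5,r4:2
c10: stall | r0:2,r1:9,r2:Mul1,r3:5,r4:2
c11: CDB Mul2=45; issue MUL r2<-Mul2 | r0:2,r1:9,r2:Mul2,r3:5,r4:2
c12: CDB Mul1=4; issue ADD r2<-Add1 | r0:2,r1:9,r2:Add1,r3:5,r4:2
c13: issue MUL r1<-Mul1 | r0:2,r1:Mul1,r2:Add1,r3:5,r4:2
c14: issue SUB r3<-Add2 | r0:2,r1:Mul1,r2:Add1,r3:Add2,r4:2
c15: CDB Add1=7 | r0:2,r1:Mul1,r2:7,r3:Add2,r4:2
c16: CDB Mul2=81 | r0:2,r1:Mul1,r2:7,r3:Add2,r4:2
c17: CDB Add2=3 | r0:2,r1:Mul1,r2:7,r3:3,r4:2
c18: - | r0:2,r1:Mul1,r2:7,r3:3,r4:2

STATUS = TAG Mul1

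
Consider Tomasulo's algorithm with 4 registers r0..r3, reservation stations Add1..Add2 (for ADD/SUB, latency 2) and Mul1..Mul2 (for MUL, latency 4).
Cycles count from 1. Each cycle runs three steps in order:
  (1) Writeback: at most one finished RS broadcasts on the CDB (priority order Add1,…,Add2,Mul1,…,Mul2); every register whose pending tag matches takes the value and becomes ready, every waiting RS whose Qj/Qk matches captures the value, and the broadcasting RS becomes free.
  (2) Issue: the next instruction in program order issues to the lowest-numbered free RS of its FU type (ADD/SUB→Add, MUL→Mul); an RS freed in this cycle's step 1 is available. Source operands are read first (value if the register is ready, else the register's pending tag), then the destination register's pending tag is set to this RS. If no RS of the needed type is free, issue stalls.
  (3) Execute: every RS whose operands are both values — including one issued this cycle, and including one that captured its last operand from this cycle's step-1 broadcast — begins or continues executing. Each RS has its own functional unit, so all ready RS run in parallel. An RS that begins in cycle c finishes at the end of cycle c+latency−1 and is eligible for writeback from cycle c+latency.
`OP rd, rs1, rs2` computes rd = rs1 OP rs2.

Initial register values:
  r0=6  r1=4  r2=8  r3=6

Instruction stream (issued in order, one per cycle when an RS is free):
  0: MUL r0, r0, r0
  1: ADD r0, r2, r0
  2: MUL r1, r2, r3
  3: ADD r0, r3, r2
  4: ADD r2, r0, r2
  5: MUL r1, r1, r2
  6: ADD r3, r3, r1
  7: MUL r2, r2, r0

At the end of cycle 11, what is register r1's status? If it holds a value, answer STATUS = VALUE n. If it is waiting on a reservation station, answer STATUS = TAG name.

STATUS = TAG Mul1

c1: issue MUL r0<-Mul1 | r0:Mul1,r1:4,r2:8,r3:6
c2: issue ADD r0<-Add1 | r0:Add1,r1:4,r2:8,r3:6
c3: issue MUL r1<-Mul2 | r0:Add1,r1:Mul2,r2:8,r3:6
c4: issue ADD r0<-Add2 | r0:Add2,r1:Mul2,r2:8,r3:6
c5: CDB Mul1=36; stall | r0:Add2,r1:Mul2,r2:8,r3:6
c6: CDB Add2=14; issue ADD r2<-Add2 | r0:14,r1:Mul2,r2:Add2,r3:6
c7: CDB Add1=44; issue MUL r1<-Mul1 | r0:14,r1:Mul1,r2:Add2,r3:6
c8: CDB Add2=22; issue ADD r3<-Add1 | r0:14,r1:Mul1,r2:22,r3:Add1
c9: CDB Mul2=48; issue MUL r2<-Mul2 | r0:14,r1:Mul1,r2:Mul2,r3:Add1
c10: - | r0:14,r1:Mul1,r2:Mul2,r3:Add1
c11: - | r0:14,r1:Mul1,r2:Mul2,r3:Add1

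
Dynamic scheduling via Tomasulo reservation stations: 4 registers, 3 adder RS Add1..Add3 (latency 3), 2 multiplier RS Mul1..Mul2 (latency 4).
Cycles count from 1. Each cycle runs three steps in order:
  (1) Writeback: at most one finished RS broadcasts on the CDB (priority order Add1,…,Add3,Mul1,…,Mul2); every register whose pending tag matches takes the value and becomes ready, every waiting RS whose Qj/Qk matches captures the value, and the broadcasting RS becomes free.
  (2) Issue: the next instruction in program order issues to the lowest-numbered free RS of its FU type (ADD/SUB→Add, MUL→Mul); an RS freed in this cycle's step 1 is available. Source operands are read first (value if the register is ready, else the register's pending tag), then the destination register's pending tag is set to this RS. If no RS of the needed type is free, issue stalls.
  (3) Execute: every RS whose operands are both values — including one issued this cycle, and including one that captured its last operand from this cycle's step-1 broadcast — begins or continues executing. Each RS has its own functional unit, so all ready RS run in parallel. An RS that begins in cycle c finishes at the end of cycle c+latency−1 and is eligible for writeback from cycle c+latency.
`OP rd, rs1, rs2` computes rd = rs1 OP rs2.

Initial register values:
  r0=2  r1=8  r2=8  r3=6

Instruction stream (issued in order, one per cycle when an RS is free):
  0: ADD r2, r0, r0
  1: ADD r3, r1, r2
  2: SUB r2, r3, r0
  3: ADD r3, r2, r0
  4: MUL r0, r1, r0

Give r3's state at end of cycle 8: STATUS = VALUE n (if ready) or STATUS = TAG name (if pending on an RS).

  c1: issue ADD r2<-Add1  regs: r0:2,r1:8,r2:Add1,r3:6
  c2: issue ADD r3<-Add2  regs: r0:2,r1:8,r2:Add1,r3:Add2
  c3: issue SUB r2<-Add3  regs: r0:2,r1:8,r2:Add3,r3:Add2
  c4: CDB Add1=4; issue ADD r3<-Add1  regs: r0:2,r1:8,r2:Add3,r3:Add1
  c5: issue MUL r0<-Mul1  regs: r0:Mul1,r1:8,r2:Add3,r3:Add1
  c6: -  regs: r0:Mul1,r1:8,r2:Add3,r3:Add1
  c7: CDB Add2=12  regs: r0:Mul1,r1:8,r2:Add3,r3:Add1
  c8: -  regs: r0:Mul1,r1:8,r2:Add3,r3:Add1

STATUS = TAG Add1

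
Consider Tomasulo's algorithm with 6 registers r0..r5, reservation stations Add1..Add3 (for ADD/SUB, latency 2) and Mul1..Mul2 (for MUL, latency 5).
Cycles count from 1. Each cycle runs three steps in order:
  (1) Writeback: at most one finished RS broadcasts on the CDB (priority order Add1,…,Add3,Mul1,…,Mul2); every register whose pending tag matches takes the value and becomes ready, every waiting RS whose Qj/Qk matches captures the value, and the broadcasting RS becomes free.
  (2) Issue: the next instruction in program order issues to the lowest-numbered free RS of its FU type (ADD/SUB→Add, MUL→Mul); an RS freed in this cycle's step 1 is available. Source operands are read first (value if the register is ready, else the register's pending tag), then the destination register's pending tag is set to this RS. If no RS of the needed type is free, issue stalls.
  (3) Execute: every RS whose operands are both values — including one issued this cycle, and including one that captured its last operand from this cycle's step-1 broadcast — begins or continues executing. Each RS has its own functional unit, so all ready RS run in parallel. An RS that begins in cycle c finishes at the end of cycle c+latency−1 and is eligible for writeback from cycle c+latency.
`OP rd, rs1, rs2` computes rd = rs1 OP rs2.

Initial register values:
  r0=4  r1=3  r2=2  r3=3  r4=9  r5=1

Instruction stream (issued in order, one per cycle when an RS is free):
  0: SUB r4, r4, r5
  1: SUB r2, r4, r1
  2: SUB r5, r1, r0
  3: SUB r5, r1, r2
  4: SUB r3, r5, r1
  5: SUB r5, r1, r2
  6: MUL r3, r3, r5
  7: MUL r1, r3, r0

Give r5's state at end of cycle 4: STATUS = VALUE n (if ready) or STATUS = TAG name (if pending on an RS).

STATUS = TAG Add3

  c1: issue SUB r4<-Add1  regs: r0:4,r1:3,r2:2,r3:3,r4:Add1,r5:1
  c2: issue SUB r2<-Add2  regs: r0:4,r1:3,r2:Add2,r3:3,r4:Add1,r5:1
  c3: CDB Add1=8; issue SUB r5<-Add1  regs: r0:4,r1:3,r2:Add2,r3:3,r4:8,r5:Add1
  c4: issue SUB r5<-Add3  regs: r0:4,r1:3,r2:Add2,r3:3,r4:8,r5:Add3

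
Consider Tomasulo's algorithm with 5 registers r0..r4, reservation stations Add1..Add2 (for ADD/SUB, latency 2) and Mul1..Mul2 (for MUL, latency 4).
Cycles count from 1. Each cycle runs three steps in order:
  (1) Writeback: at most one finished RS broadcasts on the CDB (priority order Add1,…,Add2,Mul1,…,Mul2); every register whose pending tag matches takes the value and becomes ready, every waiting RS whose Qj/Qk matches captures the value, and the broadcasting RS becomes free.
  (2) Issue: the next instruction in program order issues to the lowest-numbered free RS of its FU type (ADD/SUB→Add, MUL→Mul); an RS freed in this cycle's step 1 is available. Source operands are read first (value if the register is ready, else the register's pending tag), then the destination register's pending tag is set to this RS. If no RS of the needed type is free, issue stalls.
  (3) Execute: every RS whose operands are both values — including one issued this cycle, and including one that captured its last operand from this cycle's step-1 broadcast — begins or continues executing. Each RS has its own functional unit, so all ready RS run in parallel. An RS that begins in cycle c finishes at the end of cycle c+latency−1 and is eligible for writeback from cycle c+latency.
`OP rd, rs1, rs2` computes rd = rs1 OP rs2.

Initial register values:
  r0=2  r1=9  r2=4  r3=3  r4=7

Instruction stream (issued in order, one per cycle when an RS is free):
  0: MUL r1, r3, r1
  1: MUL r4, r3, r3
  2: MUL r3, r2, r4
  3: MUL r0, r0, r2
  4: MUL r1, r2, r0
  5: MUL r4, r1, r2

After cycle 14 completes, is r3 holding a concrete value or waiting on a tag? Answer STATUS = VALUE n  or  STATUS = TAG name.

STATUS = VALUE 36

  c1: issue MUL r1<-Mul1  regs: r0:2,r1:Mul1,r2:4,r3:3,r4:7
  c2: issue MUL r4<-Mul2  regs: r0:2,r1:Mul1,r2:4,r3:3,r4:Mul2
  c3: stall  regs: r0:2,r1:Mul1,r2:4,r3:3,r4:Mul2
  c4: stall  regs: r0:2,r1:Mul1,r2:4,r3:3,r4:Mul2
  c5: CDB Mul1=27; issue MUL r3<-Mul1  regs: r0:2,r1:27,r2:4,r3:Mul1,r4:Mul2
  c6: CDB Mul2=9; issue MUL r0<-Mul2  regs: r0:Mul2,r1:27,r2:4,r3:Mul1,r4:9
  c7: stall  regs: r0:Mul2,r1:27,r2:4,r3:Mul1,r4:9
  c8: stall  regs: r0:Mul2,r1:27,r2:4,r3:Mul1,r4:9
  c9: stall  regs: r0:Mul2,r1:27,r2:4,r3:Mul1,r4:9
  c10: CDB Mul1=36; issue MUL r1<-Mul1  regs: r0:Mul2,r1:Mul1,r2:4,r3:36,r4:9
  c11: CDB Mul2=8; issue MUL r4<-Mul2  regs: r0:8,r1:Mul1,r2:4,r3:36,r4:Mul2
  c12: -  regs: r0:8,r1:Mul1,r2:4,r3:36,r4:Mul2
  c13: -  regs: r0:8,r1:Mul1,r2:4,r3:36,r4:Mul2
  c14: -  regs: r0:8,r1:Mul1,r2:4,r3:36,r4:Mul2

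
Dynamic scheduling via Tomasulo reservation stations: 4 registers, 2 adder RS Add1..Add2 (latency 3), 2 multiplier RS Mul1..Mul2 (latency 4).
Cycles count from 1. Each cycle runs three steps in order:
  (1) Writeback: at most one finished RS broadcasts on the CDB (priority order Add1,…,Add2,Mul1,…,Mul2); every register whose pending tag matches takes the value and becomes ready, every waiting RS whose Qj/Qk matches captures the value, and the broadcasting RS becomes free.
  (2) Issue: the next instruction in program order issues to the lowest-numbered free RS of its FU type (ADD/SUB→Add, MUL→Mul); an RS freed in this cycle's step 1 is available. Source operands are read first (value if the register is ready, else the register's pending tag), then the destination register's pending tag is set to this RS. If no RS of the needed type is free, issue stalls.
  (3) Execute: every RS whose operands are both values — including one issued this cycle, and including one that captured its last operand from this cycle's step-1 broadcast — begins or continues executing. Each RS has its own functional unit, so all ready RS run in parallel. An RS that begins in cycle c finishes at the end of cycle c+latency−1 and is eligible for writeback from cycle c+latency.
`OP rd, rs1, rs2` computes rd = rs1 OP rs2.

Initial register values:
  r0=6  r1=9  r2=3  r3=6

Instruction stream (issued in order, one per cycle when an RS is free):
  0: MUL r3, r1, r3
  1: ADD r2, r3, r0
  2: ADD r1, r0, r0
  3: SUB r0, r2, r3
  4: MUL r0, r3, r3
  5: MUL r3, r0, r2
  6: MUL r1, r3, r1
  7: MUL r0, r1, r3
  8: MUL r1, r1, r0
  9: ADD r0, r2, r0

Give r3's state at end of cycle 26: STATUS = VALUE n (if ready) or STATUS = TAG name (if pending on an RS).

STATUS = VALUE 174960

cycle 1: issue MUL r3<-Mul1 // r0:6,r1:9,r2:3,r3:Mul1
cycle 2: issue ADD r2<-Add1 // r0:6,r1:9,r2:Add1,r3:Mul1
cycle 3: issue ADD r1<-Add2 // r0:6,r1:Add2,r2:Add1,r3:Mul1
cycle 4: stall // r0:6,r1:Add2,r2:Add1,r3:Mul1
cycle 5: CDB Mul1=54; stall // r0:6,r1:Add2,r2:Add1,r3:54
cycle 6: CDB Add2=12; issue SUB r0<-Add2 // r0:Add2,r1:12,r2:Add1,r3:54
cycle 7: issue MUL r0<-Mul1 // r0:Mul1,r1:12,r2:Add1,r3:54
cycle 8: CDB Add1=60; issue MUL r3<-Mul2 // r0:Mul1,r1:12,r2:60,r3:Mul2
cycle 9: stall // r0:Mul1,r1:12,r2:60,r3:Mul2
cycle 10: stall // r0:Mul1,r1:12,r2:60,r3:Mul2
cycle 11: CDB Add2=6; stall // r0:Mul1,r1:12,r2:60,r3:Mul2
cycle 12: CDB Mul1=2916; issue MUL r1<-Mul1 // r0:2916,r1:Mul1,r2:60,r3:Mul2
cycle 13: stall // r0:2916,r1:Mul1,r2:60,r3:Mul2
cycle 14: stall // r0:2916,r1:Mul1,r2:60,r3:Mul2
cycle 15: stall // r0:2916,r1:Mul1,r2:60,r3:Mul2
cycle 16: CDB Mul2=174960; issue MUL r0<-Mul2 // r0:Mul2,r1:Mul1,r2:60,r3:174960
cycle 17: stall // r0:Mul2,r1:Mul1,r2:60,r3:174960
cycle 18: stall // r0:Mul2,r1:Mul1,r2:60,r3:174960
cycle 19: stall // r0:Mul2,r1:Mul1,r2:60,r3:174960
cycle 20: CDB Mul1=2099520; issue MUL r1<-Mul1 // r0:Mul2,r1:Mul1,r2:60,r3:174960
cycle 21: issue ADD r0<-Add1 // r0:Add1,r1:Mul1,r2:60,r3:174960
cycle 22: - // r0:Add1,r1:Mul1,r2:60,r3:174960
cycle 23: - // r0:Add1,r1:Mul1,r2:60,r3:174960
cycle 24: CDB Mul2=367332019200 // r0:Add1,r1:Mul1,r2:60,r3:174960
cycle 25: - // r0:Add1,r1:Mul1,r2:60,r3:174960
cycle 26: - // r0:Add1,r1:Mul1,r2:60,r3:174960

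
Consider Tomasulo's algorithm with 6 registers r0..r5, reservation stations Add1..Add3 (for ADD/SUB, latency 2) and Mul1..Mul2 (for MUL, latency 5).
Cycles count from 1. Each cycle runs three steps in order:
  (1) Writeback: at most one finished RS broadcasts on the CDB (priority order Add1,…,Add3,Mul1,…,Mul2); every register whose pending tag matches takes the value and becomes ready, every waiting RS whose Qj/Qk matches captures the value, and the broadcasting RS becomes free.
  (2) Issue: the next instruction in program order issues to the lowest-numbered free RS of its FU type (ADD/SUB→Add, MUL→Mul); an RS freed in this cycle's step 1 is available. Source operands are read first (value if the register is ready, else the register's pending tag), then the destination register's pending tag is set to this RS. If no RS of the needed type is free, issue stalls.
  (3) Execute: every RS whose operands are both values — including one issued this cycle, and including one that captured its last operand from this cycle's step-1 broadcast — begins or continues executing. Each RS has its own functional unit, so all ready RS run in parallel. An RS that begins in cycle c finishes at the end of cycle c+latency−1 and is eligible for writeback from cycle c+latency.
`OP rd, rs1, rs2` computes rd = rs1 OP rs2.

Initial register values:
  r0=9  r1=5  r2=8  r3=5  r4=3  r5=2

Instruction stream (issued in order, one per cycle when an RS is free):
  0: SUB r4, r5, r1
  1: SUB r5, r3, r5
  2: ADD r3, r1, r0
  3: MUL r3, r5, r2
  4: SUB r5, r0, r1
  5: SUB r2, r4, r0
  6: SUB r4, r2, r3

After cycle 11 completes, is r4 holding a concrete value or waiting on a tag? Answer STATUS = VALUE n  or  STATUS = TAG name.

  c1: issue SUB r4<-Add1  regs: r0:9,r1:5,r2:8,r3:5,r4:Add1,r5:2
  c2: issue SUB r5<-Add2  regs: r0:9,r1:5,r2:8,r3:5,r4:Add1,r5:Add2
  c3: CDB Add1=-3; issue ADD r3<-Add1  regs: r0:9,r1:5,r2:8,r3:Add1,r4:-3,r5:Add2
  c4: CDB Add2=3; issue MUL r3<-Mul1  regs: r0:9,r1:5,r2:8,r3:Mul1,r4:-3,r5:3
  c5: CDB Add1=14; issue SUB r5<-Add1  regs: r0:9,r1:5,r2:8,r3:Mul1,r4:-3,r5:Add1
  c6: issue SUB r2<-Add2  regs: r0:9,r1:5,r2:Add2,r3:Mul1,r4:-3,r5:Add1
  c7: CDB Add1=4; issue SUB r4<-Add1  regs: r0:9,r1:5,r2:Add2,r3:Mul1,r4:Add1,r5:4
  c8: CDB Add2=-12  regs: r0:9,r1:5,r2:-12,r3:Mul1,r4:Add1,r5:4
  c9: CDB Mul1=24  regs: r0:9,r1:5,r2:-12,r3:24,r4:Add1,r5:4
  c10: -  regs: r0:9,r1:5,r2:-12,r3:24,r4:Add1,r5:4
  c11: CDB Add1=-36  regs: r0:9,r1:5,r2:-12,r3:24,r4:-36,r5:4

STATUS = VALUE -36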